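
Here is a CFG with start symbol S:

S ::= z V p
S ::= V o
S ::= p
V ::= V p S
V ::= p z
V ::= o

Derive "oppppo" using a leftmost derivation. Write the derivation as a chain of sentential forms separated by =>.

S=>Vo=>VpSo=>VpSpSo=>opSpSo=>opppSo=>oppppo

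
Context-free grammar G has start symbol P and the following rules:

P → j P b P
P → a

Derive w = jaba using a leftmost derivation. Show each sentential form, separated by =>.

P => jPbP   [P → j P b P]
jPbP => jabP   [P → a]
jabP => jaba   [P → a]

P=>jPbP=>jabP=>jaba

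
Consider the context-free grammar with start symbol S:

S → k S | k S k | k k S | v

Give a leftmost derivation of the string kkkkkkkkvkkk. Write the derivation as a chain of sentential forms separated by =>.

S => kkS   [S → k k S]
kkS => kkkSk   [S → k S k]
kkkSk => kkkkkSk   [S → k k S]
kkkkkSk => kkkkkkSkk   [S → k S k]
kkkkkkSkk => kkkkkkkSkkk   [S → k S k]
kkkkkkkSkkk => kkkkkkkkSkkk   [S → k S]
kkkkkkkkSkkk => kkkkkkkkvkkk   [S → v]

S => kkS => kkkSk => kkkkkSk => kkkkkkSkk => kkkkkkkSkkk => kkkkkkkkSkkk => kkkkkkkkvkkk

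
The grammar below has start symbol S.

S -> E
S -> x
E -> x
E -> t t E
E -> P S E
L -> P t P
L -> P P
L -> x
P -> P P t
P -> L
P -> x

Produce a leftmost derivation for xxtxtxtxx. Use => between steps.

S=>E=>PSE=>PPtSE=>PPtPtSE=>PPtPtPtSE=>xPtPtPtSE=>xxtPtPtSE=>xxtLtPtSE=>xxtxtPtSE=>xxtxtxtSE=>xxtxtxtxE=>xxtxtxtxx

S => E   [S -> E]
E => PSE   [E -> P S E]
PSE => PPtSE   [P -> P P t]
PPtSE => PPtPtSE   [P -> P P t]
PPtPtSE => PPtPtPtSE   [P -> P P t]
PPtPtPtSE => xPtPtPtSE   [P -> x]
xPtPtPtSE => xxtPtPtSE   [P -> x]
xxtPtPtSE => xxtLtPtSE   [P -> L]
xxtLtPtSE => xxtxtPtSE   [L -> x]
xxtxtPtSE => xxtxtxtSE   [P -> x]
xxtxtxtSE => xxtxtxtxE   [S -> x]
xxtxtxtxE => xxtxtxtxx   [E -> x]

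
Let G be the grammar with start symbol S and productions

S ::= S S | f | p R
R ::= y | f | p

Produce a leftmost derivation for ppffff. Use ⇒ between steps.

S⇒SS⇒SSS⇒SSSS⇒pRSSS⇒ppSSS⇒ppSSSS⇒ppfSSS⇒ppffSS⇒ppfffS⇒ppffff

S ⇒ SS   [S ::= S S]
SS ⇒ SSS   [S ::= S S]
SSS ⇒ SSSS   [S ::= S S]
SSSS ⇒ pRSSS   [S ::= p R]
pRSSS ⇒ ppSSS   [R ::= p]
ppSSS ⇒ ppSSSS   [S ::= S S]
ppSSSS ⇒ ppfSSS   [S ::= f]
ppfSSS ⇒ ppffSS   [S ::= f]
ppffSS ⇒ ppfffS   [S ::= f]
ppfffS ⇒ ppffff   [S ::= f]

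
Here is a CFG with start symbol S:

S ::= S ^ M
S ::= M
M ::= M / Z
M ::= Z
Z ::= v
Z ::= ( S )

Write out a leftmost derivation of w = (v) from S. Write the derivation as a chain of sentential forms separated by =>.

S => M => Z => (S) => (M) => (Z) => (v)

S => M   [S ::= M]
M => Z   [M ::= Z]
Z => (S)   [Z ::= ( S )]
(S) => (M)   [S ::= M]
(M) => (Z)   [M ::= Z]
(Z) => (v)   [Z ::= v]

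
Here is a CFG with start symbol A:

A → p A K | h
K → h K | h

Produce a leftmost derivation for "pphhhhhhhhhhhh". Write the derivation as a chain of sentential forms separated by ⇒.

A ⇒ pAK ⇒ ppAKK ⇒ pphKK ⇒ pphhKK ⇒ pphhhKK ⇒ pphhhhKK ⇒ pphhhhhKK ⇒ pphhhhhhKK ⇒ pphhhhhhhKK ⇒ pphhhhhhhhKK ⇒ pphhhhhhhhhKK ⇒ pphhhhhhhhhhKK ⇒ pphhhhhhhhhhhK ⇒ pphhhhhhhhhhhh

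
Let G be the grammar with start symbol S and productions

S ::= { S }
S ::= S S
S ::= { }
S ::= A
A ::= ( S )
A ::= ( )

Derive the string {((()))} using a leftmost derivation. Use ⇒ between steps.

S ⇒ {S}   [S ::= { S }]
{S} ⇒ {A}   [S ::= A]
{A} ⇒ {(S)}   [A ::= ( S )]
{(S)} ⇒ {(A)}   [S ::= A]
{(A)} ⇒ {((S))}   [A ::= ( S )]
{((S))} ⇒ {((A))}   [S ::= A]
{((A))} ⇒ {((()))}   [A ::= ( )]

S ⇒ {S} ⇒ {A} ⇒ {(S)} ⇒ {(A)} ⇒ {((S))} ⇒ {((A))} ⇒ {((()))}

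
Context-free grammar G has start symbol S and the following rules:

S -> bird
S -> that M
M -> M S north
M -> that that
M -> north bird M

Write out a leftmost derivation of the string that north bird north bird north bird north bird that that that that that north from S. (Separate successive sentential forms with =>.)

S => that M => that north bird M => that north bird north bird M => that north bird north bird north bird M => that north bird north bird north bird M S north => that north bird north bird north bird north bird M S north => that north bird north bird north bird north bird that that S north => that north bird north bird north bird north bird that that that M north => that north bird north bird north bird north bird that that that that that north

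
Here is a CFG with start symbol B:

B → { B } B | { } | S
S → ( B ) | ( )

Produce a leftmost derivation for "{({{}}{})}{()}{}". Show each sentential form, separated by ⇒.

B ⇒ {B}B   [B → { B } B]
{B}B ⇒ {S}B   [B → S]
{S}B ⇒ {(B)}B   [S → ( B )]
{(B)}B ⇒ {({B}B)}B   [B → { B } B]
{({B}B)}B ⇒ {({{}}B)}B   [B → { }]
{({{}}B)}B ⇒ {({{}}{})}B   [B → { }]
{({{}}{})}B ⇒ {({{}}{})}{B}B   [B → { B } B]
{({{}}{})}{B}B ⇒ {({{}}{})}{S}B   [B → S]
{({{}}{})}{S}B ⇒ {({{}}{})}{()}B   [S → ( )]
{({{}}{})}{()}B ⇒ {({{}}{})}{()}{}   [B → { }]

B ⇒ {B}B ⇒ {S}B ⇒ {(B)}B ⇒ {({B}B)}B ⇒ {({{}}B)}B ⇒ {({{}}{})}B ⇒ {({{}}{})}{B}B ⇒ {({{}}{})}{S}B ⇒ {({{}}{})}{()}B ⇒ {({{}}{})}{()}{}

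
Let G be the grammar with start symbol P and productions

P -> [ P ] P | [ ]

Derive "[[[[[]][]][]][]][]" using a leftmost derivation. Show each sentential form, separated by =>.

P => [P]P   [P -> [ P ] P]
[P]P => [[P]P]P   [P -> [ P ] P]
[[P]P]P => [[[P]P]P]P   [P -> [ P ] P]
[[[P]P]P]P => [[[[P]P]P]P]P   [P -> [ P ] P]
[[[[P]P]P]P]P => [[[[[]]P]P]P]P   [P -> [ ]]
[[[[[]]P]P]P]P => [[[[[]][]]P]P]P   [P -> [ ]]
[[[[[]][]]P]P]P => [[[[[]][]][]]P]P   [P -> [ ]]
[[[[[]][]][]]P]P => [[[[[]][]][]][]]P   [P -> [ ]]
[[[[[]][]][]][]]P => [[[[[]][]][]][]][]   [P -> [ ]]

P=>[P]P=>[[P]P]P=>[[[P]P]P]P=>[[[[P]P]P]P]P=>[[[[[]]P]P]P]P=>[[[[[]][]]P]P]P=>[[[[[]][]][]]P]P=>[[[[[]][]][]][]]P=>[[[[[]][]][]][]][]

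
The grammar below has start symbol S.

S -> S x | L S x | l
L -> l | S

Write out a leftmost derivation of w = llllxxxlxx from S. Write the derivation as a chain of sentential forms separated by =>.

S => LSx   [S -> L S x]
LSx => lSx   [L -> l]
lSx => lLSxx   [S -> L S x]
lLSxx => lSSxx   [L -> S]
lSSxx => lSxSxx   [S -> S x]
lSxSxx => lLSxxSxx   [S -> L S x]
lLSxxSxx => lSSxxSxx   [L -> S]
lSSxxSxx => llSxxSxx   [S -> l]
llSxxSxx => llLSxxxSxx   [S -> L S x]
llLSxxxSxx => lllSxxxSxx   [L -> l]
lllSxxxSxx => llllxxxSxx   [S -> l]
llllxxxSxx => llllxxxlxx   [S -> l]

S => LSx => lSx => lLSxx => lSSxx => lSxSxx => lLSxxSxx => lSSxxSxx => llSxxSxx => llLSxxxSxx => lllSxxxSxx => llllxxxSxx => llllxxxlxx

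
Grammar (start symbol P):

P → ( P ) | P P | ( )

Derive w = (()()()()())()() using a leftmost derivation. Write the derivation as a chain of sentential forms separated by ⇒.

P ⇒ PP ⇒ PPP ⇒ (P)PP ⇒ (PP)PP ⇒ (PPP)PP ⇒ (()PP)PP ⇒ (()PPP)PP ⇒ (()PPPP)PP ⇒ (()()PPP)PP ⇒ (()()()PP)PP ⇒ (()()()()P)PP ⇒ (()()()()())PP ⇒ (()()()()())()P ⇒ (()()()()())()()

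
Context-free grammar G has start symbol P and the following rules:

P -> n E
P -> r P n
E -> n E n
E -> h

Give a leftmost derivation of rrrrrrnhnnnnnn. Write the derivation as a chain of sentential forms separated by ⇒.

P ⇒ rPn   [P -> r P n]
rPn ⇒ rrPnn   [P -> r P n]
rrPnn ⇒ rrrPnnn   [P -> r P n]
rrrPnnn ⇒ rrrrPnnnn   [P -> r P n]
rrrrPnnnn ⇒ rrrrrPnnnnn   [P -> r P n]
rrrrrPnnnnn ⇒ rrrrrrPnnnnnn   [P -> r P n]
rrrrrrPnnnnnn ⇒ rrrrrrnEnnnnnn   [P -> n E]
rrrrrrnEnnnnnn ⇒ rrrrrrnhnnnnnn   [E -> h]

P⇒rPn⇒rrPnn⇒rrrPnnn⇒rrrrPnnnn⇒rrrrrPnnnnn⇒rrrrrrPnnnnnn⇒rrrrrrnEnnnnnn⇒rrrrrrnhnnnnnn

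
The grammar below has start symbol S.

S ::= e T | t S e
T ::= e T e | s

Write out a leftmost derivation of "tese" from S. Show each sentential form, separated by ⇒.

S ⇒ tSe ⇒ teTe ⇒ tese

S ⇒ tSe   [S ::= t S e]
tSe ⇒ teTe   [S ::= e T]
teTe ⇒ tese   [T ::= s]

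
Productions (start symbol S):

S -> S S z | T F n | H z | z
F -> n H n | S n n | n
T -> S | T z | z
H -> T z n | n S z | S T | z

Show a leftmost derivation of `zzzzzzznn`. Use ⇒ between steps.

S ⇒ TFn ⇒ SFn ⇒ SSzFn ⇒ SSzSzFn ⇒ SSzSzSzFn ⇒ zSzSzSzFn ⇒ zzzSzSzFn ⇒ zzzzzSzFn ⇒ zzzzzzzFn ⇒ zzzzzzznn

S ⇒ TFn   [S -> T F n]
TFn ⇒ SFn   [T -> S]
SFn ⇒ SSzFn   [S -> S S z]
SSzFn ⇒ SSzSzFn   [S -> S S z]
SSzSzFn ⇒ SSzSzSzFn   [S -> S S z]
SSzSzSzFn ⇒ zSzSzSzFn   [S -> z]
zSzSzSzFn ⇒ zzzSzSzFn   [S -> z]
zzzSzSzFn ⇒ zzzzzSzFn   [S -> z]
zzzzzSzFn ⇒ zzzzzzzFn   [S -> z]
zzzzzzzFn ⇒ zzzzzzznn   [F -> n]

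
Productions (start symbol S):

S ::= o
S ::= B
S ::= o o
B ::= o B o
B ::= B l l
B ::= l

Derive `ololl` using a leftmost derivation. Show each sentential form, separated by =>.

S => B => Bll => oBoll => ololl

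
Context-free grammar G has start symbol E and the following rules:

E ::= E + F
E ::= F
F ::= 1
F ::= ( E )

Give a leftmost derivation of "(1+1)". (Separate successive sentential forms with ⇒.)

E ⇒ F   [E ::= F]
F ⇒ (E)   [F ::= ( E )]
(E) ⇒ (E+F)   [E ::= E + F]
(E+F) ⇒ (F+F)   [E ::= F]
(F+F) ⇒ (1+F)   [F ::= 1]
(1+F) ⇒ (1+1)   [F ::= 1]

E⇒F⇒(E)⇒(E+F)⇒(F+F)⇒(1+F)⇒(1+1)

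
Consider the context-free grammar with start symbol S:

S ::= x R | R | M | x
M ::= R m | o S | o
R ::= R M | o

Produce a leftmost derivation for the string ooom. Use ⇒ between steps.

S ⇒ R ⇒ RM ⇒ oM ⇒ ooS ⇒ ooM ⇒ ooRm ⇒ ooom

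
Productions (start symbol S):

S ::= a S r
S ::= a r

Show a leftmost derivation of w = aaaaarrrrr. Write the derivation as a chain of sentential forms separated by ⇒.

S ⇒ aSr   [S ::= a S r]
aSr ⇒ aaSrr   [S ::= a S r]
aaSrr ⇒ aaaSrrr   [S ::= a S r]
aaaSrrr ⇒ aaaaSrrrr   [S ::= a S r]
aaaaSrrrr ⇒ aaaaarrrrr   [S ::= a r]

S⇒aSr⇒aaSrr⇒aaaSrrr⇒aaaaSrrrr⇒aaaaarrrrr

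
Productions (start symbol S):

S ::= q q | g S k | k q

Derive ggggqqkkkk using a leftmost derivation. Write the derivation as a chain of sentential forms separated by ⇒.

S⇒gSk⇒ggSkk⇒gggSkkk⇒ggggSkkkk⇒ggggqqkkkk

S ⇒ gSk   [S ::= g S k]
gSk ⇒ ggSkk   [S ::= g S k]
ggSkk ⇒ gggSkkk   [S ::= g S k]
gggSkkk ⇒ ggggSkkkk   [S ::= g S k]
ggggSkkkk ⇒ ggggqqkkkk   [S ::= q q]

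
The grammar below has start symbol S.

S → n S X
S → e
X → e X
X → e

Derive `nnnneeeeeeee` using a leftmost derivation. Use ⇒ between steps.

S ⇒ nSX   [S → n S X]
nSX ⇒ nnSXX   [S → n S X]
nnSXX ⇒ nnnSXXX   [S → n S X]
nnnSXXX ⇒ nnnnSXXXX   [S → n S X]
nnnnSXXXX ⇒ nnnneXXXX   [S → e]
nnnneXXXX ⇒ nnnneeXXX   [X → e]
nnnneeXXX ⇒ nnnneeeXXX   [X → e X]
nnnneeeXXX ⇒ nnnneeeeXXX   [X → e X]
nnnneeeeXXX ⇒ nnnneeeeeXX   [X → e]
nnnneeeeeXX ⇒ nnnneeeeeeX   [X → e]
nnnneeeeeeX ⇒ nnnneeeeeeeX   [X → e X]
nnnneeeeeeeX ⇒ nnnneeeeeeee   [X → e]

S⇒nSX⇒nnSXX⇒nnnSXXX⇒nnnnSXXXX⇒nnnneXXXX⇒nnnneeXXX⇒nnnneeeXXX⇒nnnneeeeXXX⇒nnnneeeeeXX⇒nnnneeeeeeX⇒nnnneeeeeeeX⇒nnnneeeeeeee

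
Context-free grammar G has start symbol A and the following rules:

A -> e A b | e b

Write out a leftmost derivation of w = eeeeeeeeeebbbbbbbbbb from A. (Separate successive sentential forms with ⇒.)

A ⇒ eAb   [A -> e A b]
eAb ⇒ eeAbb   [A -> e A b]
eeAbb ⇒ eeeAbbb   [A -> e A b]
eeeAbbb ⇒ eeeeAbbbb   [A -> e A b]
eeeeAbbbb ⇒ eeeeeAbbbbb   [A -> e A b]
eeeeeAbbbbb ⇒ eeeeeeAbbbbbb   [A -> e A b]
eeeeeeAbbbbbb ⇒ eeeeeeeAbbbbbbb   [A -> e A b]
eeeeeeeAbbbbbbb ⇒ eeeeeeeeAbbbbbbbb   [A -> e A b]
eeeeeeeeAbbbbbbbb ⇒ eeeeeeeeeAbbbbbbbbb   [A -> e A b]
eeeeeeeeeAbbbbbbbbb ⇒ eeeeeeeeeebbbbbbbbbb   [A -> e b]

A ⇒ eAb ⇒ eeAbb ⇒ eeeAbbb ⇒ eeeeAbbbb ⇒ eeeeeAbbbbb ⇒ eeeeeeAbbbbbb ⇒ eeeeeeeAbbbbbbb ⇒ eeeeeeeeAbbbbbbbb ⇒ eeeeeeeeeAbbbbbbbbb ⇒ eeeeeeeeeebbbbbbbbbb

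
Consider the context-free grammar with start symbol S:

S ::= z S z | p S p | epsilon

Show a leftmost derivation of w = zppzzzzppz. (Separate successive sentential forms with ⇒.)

S ⇒ zSz ⇒ zpSpz ⇒ zppSppz ⇒ zppzSzppz ⇒ zppzzSzzppz ⇒ zppzzzzppz

S ⇒ zSz   [S ::= z S z]
zSz ⇒ zpSpz   [S ::= p S p]
zpSpz ⇒ zppSppz   [S ::= p S p]
zppSppz ⇒ zppzSzppz   [S ::= z S z]
zppzSzppz ⇒ zppzzSzzppz   [S ::= z S z]
zppzzSzzppz ⇒ zppzzzzppz   [S ::= epsilon]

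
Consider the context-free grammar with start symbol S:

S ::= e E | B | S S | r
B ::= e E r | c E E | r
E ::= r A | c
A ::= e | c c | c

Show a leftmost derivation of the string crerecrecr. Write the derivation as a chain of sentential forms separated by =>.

S=>SS=>SSS=>BSS=>cEESS=>crAESS=>creESS=>crerASS=>crereSS=>crereBS=>crerecEES=>crerecrAES=>crerecreES=>crerecrecS=>crerecrecr

S => SS   [S ::= S S]
SS => SSS   [S ::= S S]
SSS => BSS   [S ::= B]
BSS => cEESS   [B ::= c E E]
cEESS => crAESS   [E ::= r A]
crAESS => creESS   [A ::= e]
creESS => crerASS   [E ::= r A]
crerASS => crereSS   [A ::= e]
crereSS => crereBS   [S ::= B]
crereBS => crerecEES   [B ::= c E E]
crerecEES => crerecrAES   [E ::= r A]
crerecrAES => crerecreES   [A ::= e]
crerecreES => crerecrecS   [E ::= c]
crerecrecS => crerecrecr   [S ::= r]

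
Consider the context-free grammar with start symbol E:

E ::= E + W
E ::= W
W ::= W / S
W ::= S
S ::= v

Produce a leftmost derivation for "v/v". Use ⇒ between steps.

E⇒W⇒W/S⇒S/S⇒v/S⇒v/v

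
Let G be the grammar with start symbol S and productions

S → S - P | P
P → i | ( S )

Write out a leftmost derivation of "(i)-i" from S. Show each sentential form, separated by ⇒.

S ⇒ S-P ⇒ P-P ⇒ (S)-P ⇒ (P)-P ⇒ (i)-P ⇒ (i)-i

S ⇒ S-P   [S → S - P]
S-P ⇒ P-P   [S → P]
P-P ⇒ (S)-P   [P → ( S )]
(S)-P ⇒ (P)-P   [S → P]
(P)-P ⇒ (i)-P   [P → i]
(i)-P ⇒ (i)-i   [P → i]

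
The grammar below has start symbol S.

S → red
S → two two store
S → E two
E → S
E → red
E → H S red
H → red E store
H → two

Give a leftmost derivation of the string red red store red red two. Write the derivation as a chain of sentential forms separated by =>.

S => E two => H S red two => red E store S red two => red S store S red two => red red store S red two => red red store red red two

S => E two   [S → E two]
E two => H S red two   [E → H S red]
H S red two => red E store S red two   [H → red E store]
red E store S red two => red S store S red two   [E → S]
red S store S red two => red red store S red two   [S → red]
red red store S red two => red red store red red two   [S → red]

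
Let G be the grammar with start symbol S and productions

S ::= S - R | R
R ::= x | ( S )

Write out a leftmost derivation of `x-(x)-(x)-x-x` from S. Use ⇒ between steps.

S ⇒ S-R ⇒ S-R-R ⇒ S-R-R-R ⇒ S-R-R-R-R ⇒ R-R-R-R-R ⇒ x-R-R-R-R ⇒ x-(S)-R-R-R ⇒ x-(R)-R-R-R ⇒ x-(x)-R-R-R ⇒ x-(x)-(S)-R-R ⇒ x-(x)-(R)-R-R ⇒ x-(x)-(x)-R-R ⇒ x-(x)-(x)-x-R ⇒ x-(x)-(x)-x-x

S ⇒ S-R   [S ::= S - R]
S-R ⇒ S-R-R   [S ::= S - R]
S-R-R ⇒ S-R-R-R   [S ::= S - R]
S-R-R-R ⇒ S-R-R-R-R   [S ::= S - R]
S-R-R-R-R ⇒ R-R-R-R-R   [S ::= R]
R-R-R-R-R ⇒ x-R-R-R-R   [R ::= x]
x-R-R-R-R ⇒ x-(S)-R-R-R   [R ::= ( S )]
x-(S)-R-R-R ⇒ x-(R)-R-R-R   [S ::= R]
x-(R)-R-R-R ⇒ x-(x)-R-R-R   [R ::= x]
x-(x)-R-R-R ⇒ x-(x)-(S)-R-R   [R ::= ( S )]
x-(x)-(S)-R-R ⇒ x-(x)-(R)-R-R   [S ::= R]
x-(x)-(R)-R-R ⇒ x-(x)-(x)-R-R   [R ::= x]
x-(x)-(x)-R-R ⇒ x-(x)-(x)-x-R   [R ::= x]
x-(x)-(x)-x-R ⇒ x-(x)-(x)-x-x   [R ::= x]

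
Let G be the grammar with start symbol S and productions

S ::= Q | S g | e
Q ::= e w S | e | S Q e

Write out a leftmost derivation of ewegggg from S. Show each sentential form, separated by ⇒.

S⇒Sg⇒Qg⇒ewSg⇒ewSgg⇒ewSggg⇒ewSgggg⇒ewegggg

S ⇒ Sg   [S ::= S g]
Sg ⇒ Qg   [S ::= Q]
Qg ⇒ ewSg   [Q ::= e w S]
ewSg ⇒ ewSgg   [S ::= S g]
ewSgg ⇒ ewSggg   [S ::= S g]
ewSggg ⇒ ewSgggg   [S ::= S g]
ewSgggg ⇒ ewegggg   [S ::= e]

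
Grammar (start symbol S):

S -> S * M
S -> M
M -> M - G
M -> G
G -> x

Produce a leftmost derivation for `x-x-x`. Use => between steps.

S => M => M-G => M-G-G => G-G-G => x-G-G => x-x-G => x-x-x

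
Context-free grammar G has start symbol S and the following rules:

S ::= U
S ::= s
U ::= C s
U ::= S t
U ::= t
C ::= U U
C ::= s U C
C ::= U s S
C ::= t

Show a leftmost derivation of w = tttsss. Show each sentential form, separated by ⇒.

S ⇒ U ⇒ Cs ⇒ UsSs ⇒ StsSs ⇒ UtsSs ⇒ SttsSs ⇒ UttsSs ⇒ tttsSs ⇒ tttsss

S ⇒ U   [S ::= U]
U ⇒ Cs   [U ::= C s]
Cs ⇒ UsSs   [C ::= U s S]
UsSs ⇒ StsSs   [U ::= S t]
StsSs ⇒ UtsSs   [S ::= U]
UtsSs ⇒ SttsSs   [U ::= S t]
SttsSs ⇒ UttsSs   [S ::= U]
UttsSs ⇒ tttsSs   [U ::= t]
tttsSs ⇒ tttsss   [S ::= s]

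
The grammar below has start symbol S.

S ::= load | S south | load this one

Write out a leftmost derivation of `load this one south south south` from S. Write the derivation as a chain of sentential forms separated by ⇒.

S ⇒ S south ⇒ S south south ⇒ S south south south ⇒ load this one south south south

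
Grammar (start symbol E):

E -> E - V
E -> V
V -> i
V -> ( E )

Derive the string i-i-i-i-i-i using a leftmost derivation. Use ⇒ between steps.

E ⇒ E-V   [E -> E - V]
E-V ⇒ E-V-V   [E -> E - V]
E-V-V ⇒ E-V-V-V   [E -> E - V]
E-V-V-V ⇒ E-V-V-V-V   [E -> E - V]
E-V-V-V-V ⇒ E-V-V-V-V-V   [E -> E - V]
E-V-V-V-V-V ⇒ V-V-V-V-V-V   [E -> V]
V-V-V-V-V-V ⇒ i-V-V-V-V-V   [V -> i]
i-V-V-V-V-V ⇒ i-i-V-V-V-V   [V -> i]
i-i-V-V-V-V ⇒ i-i-i-V-V-V   [V -> i]
i-i-i-V-V-V ⇒ i-i-i-i-V-V   [V -> i]
i-i-i-i-V-V ⇒ i-i-i-i-i-V   [V -> i]
i-i-i-i-i-V ⇒ i-i-i-i-i-i   [V -> i]

E ⇒ E-V ⇒ E-V-V ⇒ E-V-V-V ⇒ E-V-V-V-V ⇒ E-V-V-V-V-V ⇒ V-V-V-V-V-V ⇒ i-V-V-V-V-V ⇒ i-i-V-V-V-V ⇒ i-i-i-V-V-V ⇒ i-i-i-i-V-V ⇒ i-i-i-i-i-V ⇒ i-i-i-i-i-i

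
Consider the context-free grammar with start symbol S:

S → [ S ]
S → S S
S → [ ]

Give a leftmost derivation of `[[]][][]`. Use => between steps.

S => SS => SSS => [S]SS => [[]]SS => [[]][]S => [[]][][]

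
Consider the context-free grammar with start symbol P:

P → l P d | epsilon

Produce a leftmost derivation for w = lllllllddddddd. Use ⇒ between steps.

P⇒lPd⇒llPdd⇒lllPddd⇒llllPdddd⇒lllllPddddd⇒llllllPdddddd⇒lllllllPddddddd⇒lllllllddddddd

P ⇒ lPd   [P → l P d]
lPd ⇒ llPdd   [P → l P d]
llPdd ⇒ lllPddd   [P → l P d]
lllPddd ⇒ llllPdddd   [P → l P d]
llllPdddd ⇒ lllllPddddd   [P → l P d]
lllllPddddd ⇒ llllllPdddddd   [P → l P d]
llllllPdddddd ⇒ lllllllPddddddd   [P → l P d]
lllllllPddddddd ⇒ lllllllddddddd   [P → epsilon]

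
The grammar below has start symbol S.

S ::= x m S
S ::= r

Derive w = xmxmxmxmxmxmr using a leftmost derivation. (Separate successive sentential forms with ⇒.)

S ⇒ xmS ⇒ xmxmS ⇒ xmxmxmS ⇒ xmxmxmxmS ⇒ xmxmxmxmxmS ⇒ xmxmxmxmxmxmS ⇒ xmxmxmxmxmxmr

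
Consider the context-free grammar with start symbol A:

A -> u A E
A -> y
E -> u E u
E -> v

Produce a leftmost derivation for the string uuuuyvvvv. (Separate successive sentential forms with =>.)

A => uAE => uuAEE => uuuAEEE => uuuuAEEEE => uuuuyEEEE => uuuuyvEEE => uuuuyvvEE => uuuuyvvvE => uuuuyvvvv

A => uAE   [A -> u A E]
uAE => uuAEE   [A -> u A E]
uuAEE => uuuAEEE   [A -> u A E]
uuuAEEE => uuuuAEEEE   [A -> u A E]
uuuuAEEEE => uuuuyEEEE   [A -> y]
uuuuyEEEE => uuuuyvEEE   [E -> v]
uuuuyvEEE => uuuuyvvEE   [E -> v]
uuuuyvvEE => uuuuyvvvE   [E -> v]
uuuuyvvvE => uuuuyvvvv   [E -> v]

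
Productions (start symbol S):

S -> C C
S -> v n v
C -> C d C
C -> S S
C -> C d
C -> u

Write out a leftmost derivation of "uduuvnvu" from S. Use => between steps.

S => CC   [S -> C C]
CC => SSC   [C -> S S]
SSC => CCSC   [S -> C C]
CCSC => CdCCSC   [C -> C d C]
CdCCSC => udCCSC   [C -> u]
udCCSC => uduCSC   [C -> u]
uduCSC => uduuSC   [C -> u]
uduuSC => uduuvnvC   [S -> v n v]
uduuvnvC => uduuvnvu   [C -> u]

S=>CC=>SSC=>CCSC=>CdCCSC=>udCCSC=>uduCSC=>uduuSC=>uduuvnvC=>uduuvnvu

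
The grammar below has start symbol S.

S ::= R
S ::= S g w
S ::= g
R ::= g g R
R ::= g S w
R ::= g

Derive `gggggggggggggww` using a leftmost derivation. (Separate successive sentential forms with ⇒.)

S⇒R⇒ggR⇒ggggR⇒ggggggR⇒gggggggSw⇒gggggggSgww⇒gggggggRgww⇒gggggggggRgww⇒gggggggggggRgww⇒gggggggggggggww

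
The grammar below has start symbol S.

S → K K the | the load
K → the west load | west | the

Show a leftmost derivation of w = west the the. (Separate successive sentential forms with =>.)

S => K K the   [S → K K the]
K K the => west K the   [K → west]
west K the => west the the   [K → the]

S => K K the => west K the => west the the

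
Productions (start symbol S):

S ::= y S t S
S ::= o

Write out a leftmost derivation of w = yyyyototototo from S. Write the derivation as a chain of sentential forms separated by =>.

S => yStS   [S ::= y S t S]
yStS => yyStStS   [S ::= y S t S]
yyStStS => yyyStStStS   [S ::= y S t S]
yyyStStStS => yyyyStStStStS   [S ::= y S t S]
yyyyStStStStS => yyyyotStStStS   [S ::= o]
yyyyotStStStS => yyyyototStStS   [S ::= o]
yyyyototStStS => yyyyotototStS   [S ::= o]
yyyyotototStS => yyyyototototS   [S ::= o]
yyyyototototS => yyyyototototo   [S ::= o]

S => yStS => yyStStS => yyyStStStS => yyyyStStStStS => yyyyotStStStS => yyyyototStStS => yyyyotototStS => yyyyototototS => yyyyototototo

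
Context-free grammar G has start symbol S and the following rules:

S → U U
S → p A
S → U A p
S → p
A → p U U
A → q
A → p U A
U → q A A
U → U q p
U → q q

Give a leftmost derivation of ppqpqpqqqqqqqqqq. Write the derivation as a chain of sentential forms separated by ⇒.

S⇒pA⇒ppUU⇒ppqAAU⇒ppqpUUAU⇒ppqpqAAUAU⇒ppqpqpUUAUAU⇒ppqpqpqqUAUAU⇒ppqpqpqqqqAUAU⇒ppqpqpqqqqqUAU⇒ppqpqpqqqqqqqAU⇒ppqpqpqqqqqqqqU⇒ppqpqpqqqqqqqqqq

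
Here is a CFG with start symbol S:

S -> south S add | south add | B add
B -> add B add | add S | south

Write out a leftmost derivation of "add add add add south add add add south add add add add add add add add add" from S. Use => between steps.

S => B add => add B add add => add add B add add add => add add add S add add add => add add add B add add add add => add add add add S add add add add => add add add add south S add add add add add => add add add add south B add add add add add add => add add add add south add S add add add add add add => add add add add south add B add add add add add add add => add add add add south add add S add add add add add add add => add add add add south add add B add add add add add add add add => add add add add south add add add S add add add add add add add add => add add add add south add add add south add add add add add add add add add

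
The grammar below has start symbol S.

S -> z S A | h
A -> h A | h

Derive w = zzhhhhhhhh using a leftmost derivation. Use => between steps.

S => zSA   [S -> z S A]
zSA => zzSAA   [S -> z S A]
zzSAA => zzhAA   [S -> h]
zzhAA => zzhhAA   [A -> h A]
zzhhAA => zzhhhAA   [A -> h A]
zzhhhAA => zzhhhhA   [A -> h]
zzhhhhA => zzhhhhhA   [A -> h A]
zzhhhhhA => zzhhhhhhA   [A -> h A]
zzhhhhhhA => zzhhhhhhhA   [A -> h A]
zzhhhhhhhA => zzhhhhhhhh   [A -> h]

S => zSA => zzSAA => zzhAA => zzhhAA => zzhhhAA => zzhhhhA => zzhhhhhA => zzhhhhhhA => zzhhhhhhhA => zzhhhhhhhh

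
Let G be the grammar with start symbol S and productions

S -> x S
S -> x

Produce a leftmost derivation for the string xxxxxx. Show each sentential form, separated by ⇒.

S⇒xS⇒xxS⇒xxxS⇒xxxxS⇒xxxxxS⇒xxxxxx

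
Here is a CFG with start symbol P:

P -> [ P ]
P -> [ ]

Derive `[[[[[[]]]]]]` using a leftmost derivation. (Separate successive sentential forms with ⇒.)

P⇒[P]⇒[[P]]⇒[[[P]]]⇒[[[[P]]]]⇒[[[[[P]]]]]⇒[[[[[[]]]]]]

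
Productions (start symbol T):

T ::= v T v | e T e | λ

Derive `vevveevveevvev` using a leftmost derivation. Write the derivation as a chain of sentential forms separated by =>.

T => vTv => veTev => vevTvev => vevvTvvev => vevveTevvev => vevveeTeevvev => vevveevTveevvev => vevveevveevvev

T => vTv   [T ::= v T v]
vTv => veTev   [T ::= e T e]
veTev => vevTvev   [T ::= v T v]
vevTvev => vevvTvvev   [T ::= v T v]
vevvTvvev => vevveTevvev   [T ::= e T e]
vevveTevvev => vevveeTeevvev   [T ::= e T e]
vevveeTeevvev => vevveevTveevvev   [T ::= v T v]
vevveevTveevvev => vevveevveevvev   [T ::= λ]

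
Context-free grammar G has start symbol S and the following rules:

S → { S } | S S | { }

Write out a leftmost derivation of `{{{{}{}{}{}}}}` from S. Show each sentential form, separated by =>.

S => {S} => {{S}} => {{{S}}} => {{{SS}}} => {{{{}S}}} => {{{{}SS}}} => {{{{}SSS}}} => {{{{}{}SS}}} => {{{{}{}{}S}}} => {{{{}{}{}{}}}}

S => {S}   [S → { S }]
{S} => {{S}}   [S → { S }]
{{S}} => {{{S}}}   [S → { S }]
{{{S}}} => {{{SS}}}   [S → S S]
{{{SS}}} => {{{{}S}}}   [S → { }]
{{{{}S}}} => {{{{}SS}}}   [S → S S]
{{{{}SS}}} => {{{{}SSS}}}   [S → S S]
{{{{}SSS}}} => {{{{}{}SS}}}   [S → { }]
{{{{}{}SS}}} => {{{{}{}{}S}}}   [S → { }]
{{{{}{}{}S}}} => {{{{}{}{}{}}}}   [S → { }]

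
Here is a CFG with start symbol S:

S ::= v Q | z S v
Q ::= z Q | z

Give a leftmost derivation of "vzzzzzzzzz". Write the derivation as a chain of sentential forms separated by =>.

S => vQ   [S ::= v Q]
vQ => vzQ   [Q ::= z Q]
vzQ => vzzQ   [Q ::= z Q]
vzzQ => vzzzQ   [Q ::= z Q]
vzzzQ => vzzzzQ   [Q ::= z Q]
vzzzzQ => vzzzzzQ   [Q ::= z Q]
vzzzzzQ => vzzzzzzQ   [Q ::= z Q]
vzzzzzzQ => vzzzzzzzQ   [Q ::= z Q]
vzzzzzzzQ => vzzzzzzzzQ   [Q ::= z Q]
vzzzzzzzzQ => vzzzzzzzzz   [Q ::= z]

S => vQ => vzQ => vzzQ => vzzzQ => vzzzzQ => vzzzzzQ => vzzzzzzQ => vzzzzzzzQ => vzzzzzzzzQ => vzzzzzzzzz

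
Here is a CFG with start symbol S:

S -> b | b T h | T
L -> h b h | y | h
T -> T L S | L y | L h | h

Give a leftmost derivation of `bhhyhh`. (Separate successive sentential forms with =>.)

S => bTh   [S -> b T h]
bTh => bTLSh   [T -> T L S]
bTLSh => bLhLSh   [T -> L h]
bLhLSh => bhhLSh   [L -> h]
bhhLSh => bhhySh   [L -> y]
bhhySh => bhhyTh   [S -> T]
bhhyTh => bhhyhh   [T -> h]

S => bTh => bTLSh => bLhLSh => bhhLSh => bhhySh => bhhyTh => bhhyhh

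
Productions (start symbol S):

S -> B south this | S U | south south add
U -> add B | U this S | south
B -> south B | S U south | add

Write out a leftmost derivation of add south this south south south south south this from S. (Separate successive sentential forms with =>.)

S => B south this => S U south south this => S U U south south this => S U U U south south this => B south this U U U south south this => add south this U U U south south this => add south this south U U south south this => add south this south south U south south this => add south this south south south south south this

S => B south this   [S -> B south this]
B south this => S U south south this   [B -> S U south]
S U south south this => S U U south south this   [S -> S U]
S U U south south this => S U U U south south this   [S -> S U]
S U U U south south this => B south this U U U south south this   [S -> B south this]
B south this U U U south south this => add south this U U U south south this   [B -> add]
add south this U U U south south this => add south this south U U south south this   [U -> south]
add south this south U U south south this => add south this south south U south south this   [U -> south]
add south this south south U south south this => add south this south south south south south this   [U -> south]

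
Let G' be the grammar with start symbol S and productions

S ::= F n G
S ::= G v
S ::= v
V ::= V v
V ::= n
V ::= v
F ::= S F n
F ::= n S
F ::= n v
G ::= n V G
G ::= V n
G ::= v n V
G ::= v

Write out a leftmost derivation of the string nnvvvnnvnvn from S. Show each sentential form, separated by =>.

S => FnG   [S ::= F n G]
FnG => nSnG   [F ::= n S]
nSnG => nGvnG   [S ::= G v]
nGvnG => nnVGvnG   [G ::= n V G]
nnVGvnG => nnVvGvnG   [V ::= V v]
nnVvGvnG => nnvvGvnG   [V ::= v]
nnvvGvnG => nnvvvnVvnG   [G ::= v n V]
nnvvvnVvnG => nnvvvnnvnG   [V ::= n]
nnvvvnnvnG => nnvvvnnvnVn   [G ::= V n]
nnvvvnnvnVn => nnvvvnnvnvn   [V ::= v]

S => FnG => nSnG => nGvnG => nnVGvnG => nnVvGvnG => nnvvGvnG => nnvvvnVvnG => nnvvvnnvnG => nnvvvnnvnVn => nnvvvnnvnvn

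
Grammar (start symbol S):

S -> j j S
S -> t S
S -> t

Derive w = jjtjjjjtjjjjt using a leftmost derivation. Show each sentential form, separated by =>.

S => jjS   [S -> j j S]
jjS => jjtS   [S -> t S]
jjtS => jjtjjS   [S -> j j S]
jjtjjS => jjtjjjjS   [S -> j j S]
jjtjjjjS => jjtjjjjtS   [S -> t S]
jjtjjjjtS => jjtjjjjtjjS   [S -> j j S]
jjtjjjjtjjS => jjtjjjjtjjjjS   [S -> j j S]
jjtjjjjtjjjjS => jjtjjjjtjjjjt   [S -> t]

S=>jjS=>jjtS=>jjtjjS=>jjtjjjjS=>jjtjjjjtS=>jjtjjjjtjjS=>jjtjjjjtjjjjS=>jjtjjjjtjjjjt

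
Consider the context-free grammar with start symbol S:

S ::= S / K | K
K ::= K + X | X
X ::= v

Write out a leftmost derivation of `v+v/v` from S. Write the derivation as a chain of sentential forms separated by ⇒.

S⇒S/K⇒K/K⇒K+X/K⇒X+X/K⇒v+X/K⇒v+v/K⇒v+v/X⇒v+v/v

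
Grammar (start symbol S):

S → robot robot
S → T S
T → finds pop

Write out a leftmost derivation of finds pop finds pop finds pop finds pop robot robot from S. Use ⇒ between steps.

S ⇒ T S   [S → T S]
T S ⇒ finds pop S   [T → finds pop]
finds pop S ⇒ finds pop T S   [S → T S]
finds pop T S ⇒ finds pop finds pop S   [T → finds pop]
finds pop finds pop S ⇒ finds pop finds pop T S   [S → T S]
finds pop finds pop T S ⇒ finds pop finds pop finds pop S   [T → finds pop]
finds pop finds pop finds pop S ⇒ finds pop finds pop finds pop T S   [S → T S]
finds pop finds pop finds pop T S ⇒ finds pop finds pop finds pop finds pop S   [T → finds pop]
finds pop finds pop finds pop finds pop S ⇒ finds pop finds pop finds pop finds pop robot robot   [S → robot robot]

S ⇒ T S ⇒ finds pop S ⇒ finds pop T S ⇒ finds pop finds pop S ⇒ finds pop finds pop T S ⇒ finds pop finds pop finds pop S ⇒ finds pop finds pop finds pop T S ⇒ finds pop finds pop finds pop finds pop S ⇒ finds pop finds pop finds pop finds pop robot robot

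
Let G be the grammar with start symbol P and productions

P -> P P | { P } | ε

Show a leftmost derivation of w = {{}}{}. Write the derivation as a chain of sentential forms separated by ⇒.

P⇒PP⇒PPP⇒{P}PP⇒{PP}PP⇒{{P}P}PP⇒{{}P}PP⇒{{}}PP⇒{{}}P⇒{{}}{P}⇒{{}}{}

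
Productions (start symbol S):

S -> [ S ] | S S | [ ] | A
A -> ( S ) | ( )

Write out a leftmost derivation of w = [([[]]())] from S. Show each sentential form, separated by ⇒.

S ⇒ [S] ⇒ [A] ⇒ [(S)] ⇒ [(SS)] ⇒ [([S]S)] ⇒ [([[]]S)] ⇒ [([[]]A)] ⇒ [([[]]())]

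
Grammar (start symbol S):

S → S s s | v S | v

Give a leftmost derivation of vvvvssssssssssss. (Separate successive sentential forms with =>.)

S => Sss   [S → S s s]
Sss => vSss   [S → v S]
vSss => vvSss   [S → v S]
vvSss => vvSssss   [S → S s s]
vvSssss => vvSssssss   [S → S s s]
vvSssssss => vvSssssssss   [S → S s s]
vvSssssssss => vvvSssssssss   [S → v S]
vvvSssssssss => vvvSssssssssss   [S → S s s]
vvvSssssssssss => vvvSssssssssssss   [S → S s s]
vvvSssssssssssss => vvvvssssssssssss   [S → v]

S => Sss => vSss => vvSss => vvSssss => vvSssssss => vvSssssssss => vvvSssssssss => vvvSssssssssss => vvvSssssssssssss => vvvvssssssssssss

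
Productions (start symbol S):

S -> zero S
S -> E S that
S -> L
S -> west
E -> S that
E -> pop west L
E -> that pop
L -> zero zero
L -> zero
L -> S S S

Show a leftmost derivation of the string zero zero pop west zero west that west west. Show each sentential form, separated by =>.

S => zero S => zero L => zero S S S => zero zero S S S => zero zero E S that S S => zero zero pop west L S that S S => zero zero pop west zero S that S S => zero zero pop west zero west that S S => zero zero pop west zero west that west S => zero zero pop west zero west that west west

S => zero S   [S -> zero S]
zero S => zero L   [S -> L]
zero L => zero S S S   [L -> S S S]
zero S S S => zero zero S S S   [S -> zero S]
zero zero S S S => zero zero E S that S S   [S -> E S that]
zero zero E S that S S => zero zero pop west L S that S S   [E -> pop west L]
zero zero pop west L S that S S => zero zero pop west zero S that S S   [L -> zero]
zero zero pop west zero S that S S => zero zero pop west zero west that S S   [S -> west]
zero zero pop west zero west that S S => zero zero pop west zero west that west S   [S -> west]
zero zero pop west zero west that west S => zero zero pop west zero west that west west   [S -> west]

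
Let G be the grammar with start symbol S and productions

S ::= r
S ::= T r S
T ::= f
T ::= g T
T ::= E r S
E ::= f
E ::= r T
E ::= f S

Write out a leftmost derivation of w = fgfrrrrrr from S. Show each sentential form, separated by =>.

S => TrS   [S ::= T r S]
TrS => ErSrS   [T ::= E r S]
ErSrS => fSrSrS   [E ::= f S]
fSrSrS => fTrSrSrS   [S ::= T r S]
fTrSrSrS => fgTrSrSrS   [T ::= g T]
fgTrSrSrS => fgfrSrSrS   [T ::= f]
fgfrSrSrS => fgfrrrSrS   [S ::= r]
fgfrrrSrS => fgfrrrrrS   [S ::= r]
fgfrrrrrS => fgfrrrrrr   [S ::= r]

S=>TrS=>ErSrS=>fSrSrS=>fTrSrSrS=>fgTrSrSrS=>fgfrSrSrS=>fgfrrrSrS=>fgfrrrrrS=>fgfrrrrrr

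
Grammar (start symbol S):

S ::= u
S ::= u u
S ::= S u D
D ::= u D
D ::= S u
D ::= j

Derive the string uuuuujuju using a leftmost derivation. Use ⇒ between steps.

S ⇒ SuD ⇒ uuD ⇒ uuuD ⇒ uuuSu ⇒ uuuSuDu ⇒ uuuSuDuDu ⇒ uuuuuDuDu ⇒ uuuuujuDu ⇒ uuuuujuju

S ⇒ SuD   [S ::= S u D]
SuD ⇒ uuD   [S ::= u]
uuD ⇒ uuuD   [D ::= u D]
uuuD ⇒ uuuSu   [D ::= S u]
uuuSu ⇒ uuuSuDu   [S ::= S u D]
uuuSuDu ⇒ uuuSuDuDu   [S ::= S u D]
uuuSuDuDu ⇒ uuuuuDuDu   [S ::= u]
uuuuuDuDu ⇒ uuuuujuDu   [D ::= j]
uuuuujuDu ⇒ uuuuujuju   [D ::= j]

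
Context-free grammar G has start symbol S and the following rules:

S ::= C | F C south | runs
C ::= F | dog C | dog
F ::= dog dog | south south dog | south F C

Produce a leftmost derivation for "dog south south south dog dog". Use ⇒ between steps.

S ⇒ C ⇒ dog C ⇒ dog F ⇒ dog south F C ⇒ dog south south south dog C ⇒ dog south south south dog dog

S ⇒ C   [S ::= C]
C ⇒ dog C   [C ::= dog C]
dog C ⇒ dog F   [C ::= F]
dog F ⇒ dog south F C   [F ::= south F C]
dog south F C ⇒ dog south south south dog C   [F ::= south south dog]
dog south south south dog C ⇒ dog south south south dog dog   [C ::= dog]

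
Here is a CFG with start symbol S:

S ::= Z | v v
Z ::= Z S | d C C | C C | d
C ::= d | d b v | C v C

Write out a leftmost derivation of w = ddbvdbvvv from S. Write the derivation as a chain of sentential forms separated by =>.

S=>Z=>ZS=>dCCS=>ddbvCS=>ddbvdbvS=>ddbvdbvvv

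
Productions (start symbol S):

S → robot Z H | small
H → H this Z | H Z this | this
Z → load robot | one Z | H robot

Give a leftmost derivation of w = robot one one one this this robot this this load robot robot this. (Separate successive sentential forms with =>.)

S => robot Z H   [S → robot Z H]
robot Z H => robot one Z H   [Z → one Z]
robot one Z H => robot one one Z H   [Z → one Z]
robot one one Z H => robot one one one Z H   [Z → one Z]
robot one one one Z H => robot one one one H robot H   [Z → H robot]
robot one one one H robot H => robot one one one H this Z robot H   [H → H this Z]
robot one one one H this Z robot H => robot one one one H Z this this Z robot H   [H → H Z this]
robot one one one H Z this this Z robot H => robot one one one this Z this this Z robot H   [H → this]
robot one one one this Z this this Z robot H => robot one one one this H robot this this Z robot H   [Z → H robot]
robot one one one this H robot this this Z robot H => robot one one one this this robot this this Z robot H   [H → this]
robot one one one this this robot this this Z robot H => robot one one one this this robot this this load robot robot H   [Z → load robot]
robot one one one this this robot this this load robot robot H => robot one one one this this robot this this load robot robot this   [H → this]

S => robot Z H => robot one Z H => robot one one Z H => robot one one one Z H => robot one one one H robot H => robot one one one H this Z robot H => robot one one one H Z this this Z robot H => robot one one one this Z this this Z robot H => robot one one one this H robot this this Z robot H => robot one one one this this robot this this Z robot H => robot one one one this this robot this this load robot robot H => robot one one one this this robot this this load robot robot this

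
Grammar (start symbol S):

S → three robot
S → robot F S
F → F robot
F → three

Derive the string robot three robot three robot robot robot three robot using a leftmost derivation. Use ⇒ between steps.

S ⇒ robot F S ⇒ robot three S ⇒ robot three robot F S ⇒ robot three robot F robot S ⇒ robot three robot F robot robot S ⇒ robot three robot F robot robot robot S ⇒ robot three robot three robot robot robot S ⇒ robot three robot three robot robot robot three robot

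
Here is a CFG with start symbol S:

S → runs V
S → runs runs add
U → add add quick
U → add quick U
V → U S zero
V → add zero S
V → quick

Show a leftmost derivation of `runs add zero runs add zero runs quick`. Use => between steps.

S => runs V   [S → runs V]
runs V => runs add zero S   [V → add zero S]
runs add zero S => runs add zero runs V   [S → runs V]
runs add zero runs V => runs add zero runs add zero S   [V → add zero S]
runs add zero runs add zero S => runs add zero runs add zero runs V   [S → runs V]
runs add zero runs add zero runs V => runs add zero runs add zero runs quick   [V → quick]

S => runs V => runs add zero S => runs add zero runs V => runs add zero runs add zero S => runs add zero runs add zero runs V => runs add zero runs add zero runs quick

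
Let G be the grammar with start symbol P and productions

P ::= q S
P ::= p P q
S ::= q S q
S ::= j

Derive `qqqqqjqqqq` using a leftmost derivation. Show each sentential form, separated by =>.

P=>qS=>qqSq=>qqqSqq=>qqqqSqqq=>qqqqqSqqqq=>qqqqqjqqqq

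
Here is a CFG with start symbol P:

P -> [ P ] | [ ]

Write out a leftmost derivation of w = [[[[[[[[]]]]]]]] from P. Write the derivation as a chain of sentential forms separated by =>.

P => [P]   [P -> [ P ]]
[P] => [[P]]   [P -> [ P ]]
[[P]] => [[[P]]]   [P -> [ P ]]
[[[P]]] => [[[[P]]]]   [P -> [ P ]]
[[[[P]]]] => [[[[[P]]]]]   [P -> [ P ]]
[[[[[P]]]]] => [[[[[[P]]]]]]   [P -> [ P ]]
[[[[[[P]]]]]] => [[[[[[[P]]]]]]]   [P -> [ P ]]
[[[[[[[P]]]]]]] => [[[[[[[[]]]]]]]]   [P -> [ ]]

P => [P] => [[P]] => [[[P]]] => [[[[P]]]] => [[[[[P]]]]] => [[[[[[P]]]]]] => [[[[[[[P]]]]]]] => [[[[[[[[]]]]]]]]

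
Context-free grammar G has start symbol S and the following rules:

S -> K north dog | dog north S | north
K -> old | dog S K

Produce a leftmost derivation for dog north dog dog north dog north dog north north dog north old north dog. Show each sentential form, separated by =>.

S => dog north S   [S -> dog north S]
dog north S => dog north K north dog   [S -> K north dog]
dog north K north dog => dog north dog S K north dog   [K -> dog S K]
dog north dog S K north dog => dog north dog dog north S K north dog   [S -> dog north S]
dog north dog dog north S K north dog => dog north dog dog north dog north S K north dog   [S -> dog north S]
dog north dog dog north dog north S K north dog => dog north dog dog north dog north dog north S K north dog   [S -> dog north S]
dog north dog dog north dog north dog north S K north dog => dog north dog dog north dog north dog north north K north dog   [S -> north]
dog north dog dog north dog north dog north north K north dog => dog north dog dog north dog north dog north north dog S K north dog   [K -> dog S K]
dog north dog dog north dog north dog north north dog S K north dog => dog north dog dog north dog north dog north north dog north K north dog   [S -> north]
dog north dog dog north dog north dog north north dog north K north dog => dog north dog dog north dog north dog north north dog north old north dog   [K -> old]

S => dog north S => dog north K north dog => dog north dog S K north dog => dog north dog dog north S K north dog => dog north dog dog north dog north S K north dog => dog north dog dog north dog north dog north S K north dog => dog north dog dog north dog north dog north north K north dog => dog north dog dog north dog north dog north north dog S K north dog => dog north dog dog north dog north dog north north dog north K north dog => dog north dog dog north dog north dog north north dog north old north dog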